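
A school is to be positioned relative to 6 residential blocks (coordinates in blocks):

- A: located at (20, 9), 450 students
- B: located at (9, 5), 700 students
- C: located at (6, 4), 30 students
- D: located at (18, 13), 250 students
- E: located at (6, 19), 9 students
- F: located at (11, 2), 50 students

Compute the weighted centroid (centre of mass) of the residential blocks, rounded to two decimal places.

(13.82, 7.52)

The minimiser of Σwᵢ‖p−pᵢ‖² is the weighted centroid p* = (Σwᵢpᵢ)/(Σwᵢ).
Σwᵢ = 1489.
Σwᵢxᵢ = 450·20 + 700·9 + 30·6 + 250·18 + 9·6 + 50·11 = 20584.
Σwᵢyᵢ = 450·9 + 700·5 + 30·4 + 250·13 + 9·19 + 50·2 = 11191.
x* = 20584/1489 = 13.82, y* = 11191/1489 = 7.52.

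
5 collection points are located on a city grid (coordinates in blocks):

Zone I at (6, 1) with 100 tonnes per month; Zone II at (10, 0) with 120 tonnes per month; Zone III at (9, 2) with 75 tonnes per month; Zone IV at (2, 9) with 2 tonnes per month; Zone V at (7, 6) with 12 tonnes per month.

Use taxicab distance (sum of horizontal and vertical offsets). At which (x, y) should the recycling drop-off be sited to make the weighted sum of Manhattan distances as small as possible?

Manhattan distance separates: Σwᵢ(|x−xᵢ|+|y−yᵢ|) = Σwᵢ|x−xᵢ| + Σwᵢ|y−yᵢ|, so x and y are optimised independently as 1-D weighted medians.
Total weight W = 309; half = 154.5.
x-coordinate, sorted with cumulative weight:
  x=2 (Zone IV, w=2) cum 2
  x=6 (Zone I, w=100) cum 102
  x=7 (Zone V, w=12) cum 114
  x=9 (Zone III, w=75) cum 189  ← median
  x=10 (Zone II, w=120) cum 309
⇒ x* = 9
y-coordinate, sorted with cumulative weight:
  y=0 (Zone II, w=120) cum 120
  y=1 (Zone I, w=100) cum 220  ← median
  y=2 (Zone III, w=75) cum 295
  y=6 (Zone V, w=12) cum 307
  y=9 (Zone IV, w=2) cum 309
⇒ y* = 1

(9, 1)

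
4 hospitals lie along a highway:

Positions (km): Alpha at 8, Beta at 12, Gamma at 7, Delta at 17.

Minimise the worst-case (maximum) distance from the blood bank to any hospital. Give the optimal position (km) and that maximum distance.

The 1-center on a line is the midpoint of the two extreme points: leftmost at 7, rightmost at 17.
Optimal location = (7 + 17)/2 = 12; maximum distance = (17 − 7)/2 = 5.

location 12, max distance 5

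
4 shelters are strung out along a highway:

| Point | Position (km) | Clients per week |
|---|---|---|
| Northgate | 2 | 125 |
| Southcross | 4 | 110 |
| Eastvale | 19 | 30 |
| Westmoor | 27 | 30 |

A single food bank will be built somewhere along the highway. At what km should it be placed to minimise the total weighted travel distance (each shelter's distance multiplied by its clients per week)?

For a sum of weighted absolute distances on a line, the optimum is the weighted median (not the mean). Total weight W = 295; half-weight = 147.5.
Sort by position and accumulate weight:
  km 2 (Northgate, w=125) → cum 125
  km 4 (Southcross, w=110) → cum 235  ≥ 147.5 → median here
  km 19 (Eastvale, w=30) → cum 265
  km 27 (Westmoor, w=30) → cum 295
Optimal location: km 4.

x = 4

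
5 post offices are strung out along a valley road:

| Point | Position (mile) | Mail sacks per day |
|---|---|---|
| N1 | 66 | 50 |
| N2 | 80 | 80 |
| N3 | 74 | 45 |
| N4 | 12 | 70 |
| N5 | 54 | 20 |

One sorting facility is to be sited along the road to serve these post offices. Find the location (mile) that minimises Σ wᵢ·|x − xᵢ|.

For a sum of weighted absolute distances on a line, the optimum is the weighted median (not the mean). Total weight W = 265; half-weight = 132.5.
Sort by position and accumulate weight:
  mile 12 (N4, w=70) → cum 70
  mile 54 (N5, w=20) → cum 90
  mile 66 (N1, w=50) → cum 140  ≥ 132.5 → median here
  mile 74 (N3, w=45) → cum 185
  mile 80 (N2, w=80) → cum 265
Optimal location: mile 66.

x = 66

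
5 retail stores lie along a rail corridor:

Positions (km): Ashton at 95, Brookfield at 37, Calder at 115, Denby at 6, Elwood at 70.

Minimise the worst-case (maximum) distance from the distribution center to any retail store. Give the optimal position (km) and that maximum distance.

location 60.5, max distance 54.5

The 1-center on a line is the midpoint of the two extreme points: leftmost at 6, rightmost at 115.
Optimal location = (6 + 115)/2 = 60.5; maximum distance = (115 − 6)/2 = 54.5.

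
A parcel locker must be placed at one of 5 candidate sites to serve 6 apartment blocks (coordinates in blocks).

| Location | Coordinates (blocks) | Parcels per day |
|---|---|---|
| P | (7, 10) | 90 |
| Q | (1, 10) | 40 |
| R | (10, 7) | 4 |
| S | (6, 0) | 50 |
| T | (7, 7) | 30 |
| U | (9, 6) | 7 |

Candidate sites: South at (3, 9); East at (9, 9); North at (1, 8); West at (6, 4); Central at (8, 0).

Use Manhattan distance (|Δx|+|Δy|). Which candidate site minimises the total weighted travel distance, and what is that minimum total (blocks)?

East, total 1383 blocks

Total weighted distance at each candidate:
  South (3, 9): total = 1449
  East (9, 9): total = 1383
  North (1, 8): total = 1770
  West (6, 4): total = 1453
  Central (8, 0): total = 2095
Minimum is at East with total 1383 blocks.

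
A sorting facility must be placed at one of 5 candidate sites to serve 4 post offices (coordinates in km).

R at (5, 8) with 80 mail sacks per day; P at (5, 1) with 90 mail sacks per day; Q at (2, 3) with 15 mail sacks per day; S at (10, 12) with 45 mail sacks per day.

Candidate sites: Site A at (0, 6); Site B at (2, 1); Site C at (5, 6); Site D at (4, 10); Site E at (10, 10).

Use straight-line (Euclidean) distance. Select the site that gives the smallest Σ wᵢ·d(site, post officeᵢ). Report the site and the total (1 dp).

Site C, total 1025.1 km

Total weighted distance at each candidate:
  Site A (0, 6): total = 1646.1
  Site B (2, 1): total = 1521.3
  Site C (5, 6): total = 1025.1
  Site D (4, 10): total = 1387.7
  Site E (10, 10): total = 1606.9
Minimum is at Site C with total 1025.1 km.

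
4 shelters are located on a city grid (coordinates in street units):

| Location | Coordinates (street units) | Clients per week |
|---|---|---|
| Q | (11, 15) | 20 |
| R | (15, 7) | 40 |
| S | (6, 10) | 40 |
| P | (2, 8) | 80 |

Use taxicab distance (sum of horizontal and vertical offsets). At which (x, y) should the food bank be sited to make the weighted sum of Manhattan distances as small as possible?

(6, 8)

Manhattan distance separates: Σwᵢ(|x−xᵢ|+|y−yᵢ|) = Σwᵢ|x−xᵢ| + Σwᵢ|y−yᵢ|, so x and y are optimised independently as 1-D weighted medians.
Total weight W = 180; half = 90.
x-coordinate, sorted with cumulative weight:
  x=2 (P, w=80) cum 80
  x=6 (S, w=40) cum 120  ← median
  x=11 (Q, w=20) cum 140
  x=15 (R, w=40) cum 180
⇒ x* = 6
y-coordinate, sorted with cumulative weight:
  y=7 (R, w=40) cum 40
  y=8 (P, w=80) cum 120  ← median
  y=10 (S, w=40) cum 160
  y=15 (Q, w=20) cum 180
⇒ y* = 8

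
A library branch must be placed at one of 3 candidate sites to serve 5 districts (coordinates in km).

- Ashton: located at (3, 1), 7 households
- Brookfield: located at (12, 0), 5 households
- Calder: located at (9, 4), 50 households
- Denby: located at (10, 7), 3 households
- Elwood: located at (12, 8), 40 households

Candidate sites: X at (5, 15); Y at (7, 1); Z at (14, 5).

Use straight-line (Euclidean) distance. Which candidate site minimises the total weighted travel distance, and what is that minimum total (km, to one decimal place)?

Z, total 521.4 km

Total weighted distance at each candidate:
  X (5, 15): total = 1191.3
  Y (7, 1): total = 598.0
  Z (14, 5): total = 521.4
Minimum is at Z with total 521.4 km.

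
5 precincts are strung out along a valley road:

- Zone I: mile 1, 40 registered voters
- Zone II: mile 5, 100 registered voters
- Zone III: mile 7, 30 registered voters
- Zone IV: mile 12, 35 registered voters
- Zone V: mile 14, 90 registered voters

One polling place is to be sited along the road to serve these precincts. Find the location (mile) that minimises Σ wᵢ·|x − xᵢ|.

For a sum of weighted absolute distances on a line, the optimum is the weighted median (not the mean). Total weight W = 295; half-weight = 147.5.
Sort by position and accumulate weight:
  mile 1 (Zone I, w=40) → cum 40
  mile 5 (Zone II, w=100) → cum 140
  mile 7 (Zone III, w=30) → cum 170  ≥ 147.5 → median here
  mile 12 (Zone IV, w=35) → cum 205
  mile 14 (Zone V, w=90) → cum 295
Optimal location: mile 7.

x = 7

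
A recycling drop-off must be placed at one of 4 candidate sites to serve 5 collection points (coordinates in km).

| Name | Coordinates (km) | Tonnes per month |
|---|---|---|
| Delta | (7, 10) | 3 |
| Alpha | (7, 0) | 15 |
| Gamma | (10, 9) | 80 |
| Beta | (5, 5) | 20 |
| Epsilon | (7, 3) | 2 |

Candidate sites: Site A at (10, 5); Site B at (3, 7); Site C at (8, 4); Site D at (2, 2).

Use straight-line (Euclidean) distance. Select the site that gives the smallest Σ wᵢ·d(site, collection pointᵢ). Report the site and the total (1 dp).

Site A, total 532.2 km

Total weighted distance at each candidate:
  Site A (10, 5): total = 532.2
  Site B (3, 7): total = 786.2
  Site C (8, 4): total = 577.0
  Site D (2, 2): total = 1054.5
Minimum is at Site A with total 532.2 km.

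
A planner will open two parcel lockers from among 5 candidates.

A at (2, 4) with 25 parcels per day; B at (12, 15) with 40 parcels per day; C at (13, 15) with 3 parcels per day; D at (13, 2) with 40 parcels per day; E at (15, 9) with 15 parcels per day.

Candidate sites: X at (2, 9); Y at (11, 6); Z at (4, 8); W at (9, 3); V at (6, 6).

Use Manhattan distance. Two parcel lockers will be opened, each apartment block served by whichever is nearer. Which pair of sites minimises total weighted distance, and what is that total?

Evaluate every pair (each demand assigned to the nearer of the two):
  {X, Y}: total = 903
  {Y, Z}: total = 928
  {Y, V}: total = 928
  {Y, W}: total = 938
  {X, W}: total = 1153
  {Z, W}: total = 1178
  {W, V}: total = 1178
  {X, V}: total = 1393
  {Z, V}: total = 1418
  {X, Z}: total = 1553
Best pair: {X, Y} with total 903.

{X, Y}, total 903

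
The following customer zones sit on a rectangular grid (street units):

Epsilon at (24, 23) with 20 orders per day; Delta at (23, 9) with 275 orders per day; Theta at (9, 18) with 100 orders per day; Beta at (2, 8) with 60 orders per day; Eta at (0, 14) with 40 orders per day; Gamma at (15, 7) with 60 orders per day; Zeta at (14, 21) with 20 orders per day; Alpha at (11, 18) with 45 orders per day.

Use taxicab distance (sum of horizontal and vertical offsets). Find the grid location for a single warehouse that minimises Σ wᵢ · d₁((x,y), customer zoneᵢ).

(15, 9)

Manhattan distance separates: Σwᵢ(|x−xᵢ|+|y−yᵢ|) = Σwᵢ|x−xᵢ| + Σwᵢ|y−yᵢ|, so x and y are optimised independently as 1-D weighted medians.
Total weight W = 620; half = 310.
x-coordinate, sorted with cumulative weight:
  x=0 (Eta, w=40) cum 40
  x=2 (Beta, w=60) cum 100
  x=9 (Theta, w=100) cum 200
  x=11 (Alpha, w=45) cum 245
  x=14 (Zeta, w=20) cum 265
  x=15 (Gamma, w=60) cum 325  ← median
  x=23 (Delta, w=275) cum 600
  x=24 (Epsilon, w=20) cum 620
⇒ x* = 15
y-coordinate, sorted with cumulative weight:
  y=7 (Gamma, w=60) cum 60
  y=8 (Beta, w=60) cum 120
  y=9 (Delta, w=275) cum 395  ← median
  y=14 (Eta, w=40) cum 435
  y=18 (Theta, w=100) cum 535
  y=18 (Alpha, w=45) cum 580
  y=21 (Zeta, w=20) cum 600
  y=23 (Epsilon, w=20) cum 620
⇒ y* = 9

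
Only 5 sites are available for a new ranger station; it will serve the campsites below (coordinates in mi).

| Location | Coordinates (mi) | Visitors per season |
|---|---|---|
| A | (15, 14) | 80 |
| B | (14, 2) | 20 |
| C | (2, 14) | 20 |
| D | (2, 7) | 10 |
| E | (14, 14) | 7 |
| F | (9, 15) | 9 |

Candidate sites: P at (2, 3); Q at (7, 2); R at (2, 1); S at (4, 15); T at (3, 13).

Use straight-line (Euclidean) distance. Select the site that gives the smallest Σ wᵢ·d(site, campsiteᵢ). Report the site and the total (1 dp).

S, total 1454.2 mi

Total weighted distance at each candidate:
  P (2, 3): total = 2102.2
  Q (7, 2): total = 1840.1
  R (2, 1): total = 2296.3
  S (4, 15): total = 1454.2
  T (3, 13): total = 1497.8
Minimum is at S with total 1454.2 mi.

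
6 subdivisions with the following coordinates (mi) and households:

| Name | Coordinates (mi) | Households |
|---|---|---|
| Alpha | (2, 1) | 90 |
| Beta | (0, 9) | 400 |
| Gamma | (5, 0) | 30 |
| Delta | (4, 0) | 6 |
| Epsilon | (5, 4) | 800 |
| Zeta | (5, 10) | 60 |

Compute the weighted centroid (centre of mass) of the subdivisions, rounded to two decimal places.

(3.36, 5.40)

The minimiser of Σwᵢ‖p−pᵢ‖² is the weighted centroid p* = (Σwᵢpᵢ)/(Σwᵢ).
Σwᵢ = 1386.
Σwᵢxᵢ = 90·2 + 400·0 + 30·5 + 6·4 + 800·5 + 60·5 = 4654.
Σwᵢyᵢ = 90·1 + 400·9 + 30·0 + 6·0 + 800·4 + 60·10 = 7490.
x* = 4654/1386 = 3.36, y* = 7490/1386 = 5.40.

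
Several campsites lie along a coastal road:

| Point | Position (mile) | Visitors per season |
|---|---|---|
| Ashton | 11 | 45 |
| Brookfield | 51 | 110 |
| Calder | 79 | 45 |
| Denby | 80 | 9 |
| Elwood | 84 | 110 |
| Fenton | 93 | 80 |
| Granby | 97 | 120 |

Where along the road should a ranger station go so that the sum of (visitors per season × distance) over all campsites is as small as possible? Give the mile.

For a sum of weighted absolute distances on a line, the optimum is the weighted median (not the mean). Total weight W = 519; half-weight = 259.5.
Sort by position and accumulate weight:
  mile 11 (Ashton, w=45) → cum 45
  mile 51 (Brookfield, w=110) → cum 155
  mile 79 (Calder, w=45) → cum 200
  mile 80 (Denby, w=9) → cum 209
  mile 84 (Elwood, w=110) → cum 319  ≥ 259.5 → median here
  mile 93 (Fenton, w=80) → cum 399
  mile 97 (Granby, w=120) → cum 519
Optimal location: mile 84.

x = 84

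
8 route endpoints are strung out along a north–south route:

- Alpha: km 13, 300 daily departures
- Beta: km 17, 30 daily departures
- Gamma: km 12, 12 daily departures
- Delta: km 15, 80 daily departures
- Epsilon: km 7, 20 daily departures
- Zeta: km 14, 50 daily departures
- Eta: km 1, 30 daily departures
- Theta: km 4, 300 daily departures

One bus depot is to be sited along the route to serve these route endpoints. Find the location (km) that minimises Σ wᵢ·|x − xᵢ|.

For a sum of weighted absolute distances on a line, the optimum is the weighted median (not the mean). Total weight W = 822; half-weight = 411.
Sort by position and accumulate weight:
  km 1 (Eta, w=30) → cum 30
  km 4 (Theta, w=300) → cum 330
  km 7 (Epsilon, w=20) → cum 350
  km 12 (Gamma, w=12) → cum 362
  km 13 (Alpha, w=300) → cum 662  ≥ 411 → median here
  km 14 (Zeta, w=50) → cum 712
  km 15 (Delta, w=80) → cum 792
  km 17 (Beta, w=30) → cum 822
Optimal location: km 13.

x = 13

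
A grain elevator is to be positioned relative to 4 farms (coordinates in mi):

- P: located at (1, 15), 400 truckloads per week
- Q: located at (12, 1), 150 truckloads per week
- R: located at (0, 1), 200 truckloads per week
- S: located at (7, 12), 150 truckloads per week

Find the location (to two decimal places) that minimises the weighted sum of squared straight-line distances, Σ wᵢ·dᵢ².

(3.61, 9.06)

The minimiser of Σwᵢ‖p−pᵢ‖² is the weighted centroid p* = (Σwᵢpᵢ)/(Σwᵢ).
Σwᵢ = 900.
Σwᵢxᵢ = 400·1 + 150·12 + 200·0 + 150·7 = 3250.
Σwᵢyᵢ = 400·15 + 150·1 + 200·1 + 150·12 = 8150.
x* = 3250/900 = 3.61, y* = 8150/900 = 9.06.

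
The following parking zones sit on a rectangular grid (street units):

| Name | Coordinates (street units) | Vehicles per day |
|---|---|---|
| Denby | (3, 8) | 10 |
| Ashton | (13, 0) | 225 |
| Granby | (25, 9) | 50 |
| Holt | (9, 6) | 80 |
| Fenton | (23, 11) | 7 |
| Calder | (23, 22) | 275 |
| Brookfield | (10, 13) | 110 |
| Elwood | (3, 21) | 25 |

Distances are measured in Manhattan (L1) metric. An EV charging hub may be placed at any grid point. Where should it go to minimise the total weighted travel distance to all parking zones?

Manhattan distance separates: Σwᵢ(|x−xᵢ|+|y−yᵢ|) = Σwᵢ|x−xᵢ| + Σwᵢ|y−yᵢ|, so x and y are optimised independently as 1-D weighted medians.
Total weight W = 782; half = 391.
x-coordinate, sorted with cumulative weight:
  x=3 (Denby, w=10) cum 10
  x=3 (Elwood, w=25) cum 35
  x=9 (Holt, w=80) cum 115
  x=10 (Brookfield, w=110) cum 225
  x=13 (Ashton, w=225) cum 450  ← median
  x=23 (Fenton, w=7) cum 457
  x=23 (Calder, w=275) cum 732
  x=25 (Granby, w=50) cum 782
⇒ x* = 13
y-coordinate, sorted with cumulative weight:
  y=0 (Ashton, w=225) cum 225
  y=6 (Holt, w=80) cum 305
  y=8 (Denby, w=10) cum 315
  y=9 (Granby, w=50) cum 365
  y=11 (Fenton, w=7) cum 372
  y=13 (Brookfield, w=110) cum 482  ← median
  y=21 (Elwood, w=25) cum 507
  y=22 (Calder, w=275) cum 782
⇒ y* = 13

(13, 13)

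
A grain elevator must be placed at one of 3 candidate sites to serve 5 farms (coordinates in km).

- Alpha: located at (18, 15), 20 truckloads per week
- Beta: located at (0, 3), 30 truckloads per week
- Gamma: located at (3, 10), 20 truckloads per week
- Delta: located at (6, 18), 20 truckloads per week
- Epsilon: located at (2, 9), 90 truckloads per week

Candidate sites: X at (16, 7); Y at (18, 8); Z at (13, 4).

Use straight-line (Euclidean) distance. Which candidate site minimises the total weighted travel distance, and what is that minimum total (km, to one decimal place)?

Total weighted distance at each candidate:
  X (16, 7): total = 2496.6
  Y (18, 8): total = 2758.3
  Z (13, 4): total = 2266.6
Minimum is at Z with total 2266.6 km.

Z, total 2266.6 km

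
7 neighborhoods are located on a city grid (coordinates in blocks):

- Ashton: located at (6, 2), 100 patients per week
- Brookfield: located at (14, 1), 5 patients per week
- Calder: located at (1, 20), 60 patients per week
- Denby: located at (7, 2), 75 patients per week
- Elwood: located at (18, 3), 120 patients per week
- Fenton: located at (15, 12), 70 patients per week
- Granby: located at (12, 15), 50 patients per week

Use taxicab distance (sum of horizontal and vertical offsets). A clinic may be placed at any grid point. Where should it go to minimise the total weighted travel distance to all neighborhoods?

Manhattan distance separates: Σwᵢ(|x−xᵢ|+|y−yᵢ|) = Σwᵢ|x−xᵢ| + Σwᵢ|y−yᵢ|, so x and y are optimised independently as 1-D weighted medians.
Total weight W = 480; half = 240.
x-coordinate, sorted with cumulative weight:
  x=1 (Calder, w=60) cum 60
  x=6 (Ashton, w=100) cum 160
  x=7 (Denby, w=75) cum 235
  x=12 (Granby, w=50) cum 285  ← median
  x=14 (Brookfield, w=5) cum 290
  x=15 (Fenton, w=70) cum 360
  x=18 (Elwood, w=120) cum 480
⇒ x* = 12
y-coordinate, sorted with cumulative weight:
  y=1 (Brookfield, w=5) cum 5
  y=2 (Ashton, w=100) cum 105
  y=2 (Denby, w=75) cum 180
  y=3 (Elwood, w=120) cum 300  ← median
  y=12 (Fenton, w=70) cum 370
  y=15 (Granby, w=50) cum 420
  y=20 (Calder, w=60) cum 480
⇒ y* = 3

(12, 3)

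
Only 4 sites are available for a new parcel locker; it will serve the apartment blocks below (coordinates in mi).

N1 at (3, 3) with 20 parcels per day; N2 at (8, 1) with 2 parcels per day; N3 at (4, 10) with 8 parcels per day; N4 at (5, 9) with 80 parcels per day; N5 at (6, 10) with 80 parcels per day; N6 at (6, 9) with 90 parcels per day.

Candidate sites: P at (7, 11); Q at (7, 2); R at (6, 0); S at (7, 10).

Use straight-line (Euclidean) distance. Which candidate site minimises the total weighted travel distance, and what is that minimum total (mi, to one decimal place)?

S, total 589.5 mi

Total weighted distance at each candidate:
  P (7, 11): total = 764.9
  Q (7, 2): total = 2017.4
  R (6, 0): total = 2505.3
  S (7, 10): total = 589.5
Minimum is at S with total 589.5 mi.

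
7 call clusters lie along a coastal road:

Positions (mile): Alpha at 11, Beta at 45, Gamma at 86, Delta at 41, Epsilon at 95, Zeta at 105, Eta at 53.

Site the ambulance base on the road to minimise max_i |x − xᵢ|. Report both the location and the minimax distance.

The 1-center on a line is the midpoint of the two extreme points: leftmost at 11, rightmost at 105.
Optimal location = (11 + 105)/2 = 58; maximum distance = (105 − 11)/2 = 47.

location 58, max distance 47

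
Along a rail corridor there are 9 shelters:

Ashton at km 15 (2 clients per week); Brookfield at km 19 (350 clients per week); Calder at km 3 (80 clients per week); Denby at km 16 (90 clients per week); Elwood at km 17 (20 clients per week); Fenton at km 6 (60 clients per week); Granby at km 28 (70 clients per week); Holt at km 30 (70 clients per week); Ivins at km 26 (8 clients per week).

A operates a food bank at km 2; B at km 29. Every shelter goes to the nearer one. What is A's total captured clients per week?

142

The indifferent point is the midpoint (2+29)/2 = 15.5; shelters left of it (closer to A at 2) go to A, those right go to B.
  Calder at 3 (w=80) → A
  Fenton at 6 (w=60) → A
  Ashton at 15 (w=2) → A
  Denby at 16 (w=90) → B
  Elwood at 17 (w=20) → B
  Brookfield at 19 (w=350) → B
  Ivins at 26 (w=8) → B
  Granby at 28 (w=70) → B
  Holt at 30 (w=70) → B
A captures 142; B captures 608.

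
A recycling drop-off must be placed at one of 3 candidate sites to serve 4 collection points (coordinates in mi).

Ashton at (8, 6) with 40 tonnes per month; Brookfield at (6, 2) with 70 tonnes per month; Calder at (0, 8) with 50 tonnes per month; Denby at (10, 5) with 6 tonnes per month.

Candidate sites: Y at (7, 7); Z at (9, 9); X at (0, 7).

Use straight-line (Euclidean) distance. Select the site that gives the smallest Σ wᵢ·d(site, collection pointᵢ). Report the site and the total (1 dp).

Y, total 788.7 mi

Total weighted distance at each candidate:
  Y (7, 7): total = 788.7
  Z (9, 9): total = 1137.1
  X (0, 7): total = 980.4
Minimum is at Y with total 788.7 mi.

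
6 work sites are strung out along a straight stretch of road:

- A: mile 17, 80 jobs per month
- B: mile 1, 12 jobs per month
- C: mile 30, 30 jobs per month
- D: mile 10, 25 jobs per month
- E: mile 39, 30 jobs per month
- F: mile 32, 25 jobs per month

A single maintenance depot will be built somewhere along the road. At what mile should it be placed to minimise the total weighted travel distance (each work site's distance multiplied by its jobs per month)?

For a sum of weighted absolute distances on a line, the optimum is the weighted median (not the mean). Total weight W = 202; half-weight = 101.
Sort by position and accumulate weight:
  mile 1 (B, w=12) → cum 12
  mile 10 (D, w=25) → cum 37
  mile 17 (A, w=80) → cum 117  ≥ 101 → median here
  mile 30 (C, w=30) → cum 147
  mile 32 (F, w=25) → cum 172
  mile 39 (E, w=30) → cum 202
Optimal location: mile 17.

x = 17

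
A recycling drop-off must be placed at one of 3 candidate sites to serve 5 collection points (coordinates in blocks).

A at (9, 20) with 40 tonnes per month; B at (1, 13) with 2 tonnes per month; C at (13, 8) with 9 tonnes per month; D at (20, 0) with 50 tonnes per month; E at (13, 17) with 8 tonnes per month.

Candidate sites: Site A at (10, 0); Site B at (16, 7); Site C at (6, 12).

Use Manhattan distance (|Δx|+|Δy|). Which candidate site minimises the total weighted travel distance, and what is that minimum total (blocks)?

Total weighted distance at each candidate:
  Site A (10, 0): total = 1643
  Site B (16, 7): total = 1532
  Site C (6, 12): total = 1947
Minimum is at Site B with total 1532 blocks.

Site B, total 1532 blocks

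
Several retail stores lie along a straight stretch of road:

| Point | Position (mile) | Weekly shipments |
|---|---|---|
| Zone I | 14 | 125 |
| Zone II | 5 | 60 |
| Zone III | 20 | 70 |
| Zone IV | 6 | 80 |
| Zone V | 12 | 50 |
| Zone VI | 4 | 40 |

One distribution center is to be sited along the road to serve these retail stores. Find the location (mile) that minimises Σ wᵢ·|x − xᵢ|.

x = 12

For a sum of weighted absolute distances on a line, the optimum is the weighted median (not the mean). Total weight W = 425; half-weight = 212.5.
Sort by position and accumulate weight:
  mile 4 (Zone VI, w=40) → cum 40
  mile 5 (Zone II, w=60) → cum 100
  mile 6 (Zone IV, w=80) → cum 180
  mile 12 (Zone V, w=50) → cum 230  ≥ 212.5 → median here
  mile 14 (Zone I, w=125) → cum 355
  mile 20 (Zone III, w=70) → cum 425
Optimal location: mile 12.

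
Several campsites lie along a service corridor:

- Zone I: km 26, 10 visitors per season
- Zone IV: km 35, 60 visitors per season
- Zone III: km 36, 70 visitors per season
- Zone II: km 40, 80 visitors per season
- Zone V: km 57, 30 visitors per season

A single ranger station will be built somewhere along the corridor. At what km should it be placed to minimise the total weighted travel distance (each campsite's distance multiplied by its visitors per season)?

x = 36

For a sum of weighted absolute distances on a line, the optimum is the weighted median (not the mean). Total weight W = 250; half-weight = 125.
Sort by position and accumulate weight:
  km 26 (Zone I, w=10) → cum 10
  km 35 (Zone IV, w=60) → cum 70
  km 36 (Zone III, w=70) → cum 140  ≥ 125 → median here
  km 40 (Zone II, w=80) → cum 220
  km 57 (Zone V, w=30) → cum 250
Optimal location: km 36.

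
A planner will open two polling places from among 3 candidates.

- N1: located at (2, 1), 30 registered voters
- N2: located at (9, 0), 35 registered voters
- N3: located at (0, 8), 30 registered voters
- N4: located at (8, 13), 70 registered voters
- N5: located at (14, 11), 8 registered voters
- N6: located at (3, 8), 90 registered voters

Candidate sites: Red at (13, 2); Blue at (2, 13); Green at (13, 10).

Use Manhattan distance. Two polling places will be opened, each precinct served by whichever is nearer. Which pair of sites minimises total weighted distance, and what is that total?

{Red, Blue}, total 1820

Evaluate every pair (each demand assigned to the nearer of the two):
  {Red, Blue}: total = 1820
  {Blue, Green}: total = 2036
  {Red, Green}: total = 2676
Best pair: {Red, Blue} with total 1820.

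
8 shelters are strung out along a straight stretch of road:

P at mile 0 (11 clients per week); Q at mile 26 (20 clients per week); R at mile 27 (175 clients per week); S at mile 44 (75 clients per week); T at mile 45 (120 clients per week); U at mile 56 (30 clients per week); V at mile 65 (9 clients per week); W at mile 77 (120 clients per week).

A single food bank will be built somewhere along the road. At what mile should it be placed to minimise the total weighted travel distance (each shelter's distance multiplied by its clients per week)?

x = 44

For a sum of weighted absolute distances on a line, the optimum is the weighted median (not the mean). Total weight W = 560; half-weight = 280.
Sort by position and accumulate weight:
  mile 0 (P, w=11) → cum 11
  mile 26 (Q, w=20) → cum 31
  mile 27 (R, w=175) → cum 206
  mile 44 (S, w=75) → cum 281  ≥ 280 → median here
  mile 45 (T, w=120) → cum 401
  mile 56 (U, w=30) → cum 431
  mile 65 (V, w=9) → cum 440
  mile 77 (W, w=120) → cum 560
Optimal location: mile 44.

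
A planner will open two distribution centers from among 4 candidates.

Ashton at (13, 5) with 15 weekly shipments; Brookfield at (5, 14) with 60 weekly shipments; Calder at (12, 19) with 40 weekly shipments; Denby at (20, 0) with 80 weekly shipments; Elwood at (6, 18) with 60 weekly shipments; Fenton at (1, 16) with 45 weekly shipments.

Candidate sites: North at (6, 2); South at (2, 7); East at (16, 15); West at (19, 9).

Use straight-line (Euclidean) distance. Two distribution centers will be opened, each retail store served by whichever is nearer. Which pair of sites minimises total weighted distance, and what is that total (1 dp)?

Evaluate every pair (each demand assigned to the nearer of the two):
  {South, West}: total = 2887.6
  {East, West}: total = 3024.5
  {South, East}: total = 3115.7
  {North, East}: total = 3430.0
  {North, South}: total = 3437.1
  {North, West}: total = 3661.0
Best pair: {South, West} with total 2887.6.

{South, West}, total 2887.6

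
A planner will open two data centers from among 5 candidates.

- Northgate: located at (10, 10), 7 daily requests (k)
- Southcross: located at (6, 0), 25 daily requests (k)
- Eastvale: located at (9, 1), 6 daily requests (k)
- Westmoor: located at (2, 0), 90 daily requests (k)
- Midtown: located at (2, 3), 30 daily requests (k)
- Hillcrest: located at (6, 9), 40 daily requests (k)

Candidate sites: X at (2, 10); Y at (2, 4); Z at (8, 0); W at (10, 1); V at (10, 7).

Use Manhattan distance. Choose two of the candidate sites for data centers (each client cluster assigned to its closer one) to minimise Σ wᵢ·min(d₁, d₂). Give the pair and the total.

{Y, V}, total 893

Evaluate every pair (each demand assigned to the nearer of the two):
  {Y, V}: total = 893
  {Y, Z}: total = 896
  {X, Y}: total = 906
  {Y, W}: total = 944
  {X, Z}: total = 1068
  {Z, V}: total = 1133
  {Z, W}: total = 1369
  {X, W}: total = 1407
  {W, V}: total = 1502
  {X, V}: total = 1648
Best pair: {Y, V} with total 893.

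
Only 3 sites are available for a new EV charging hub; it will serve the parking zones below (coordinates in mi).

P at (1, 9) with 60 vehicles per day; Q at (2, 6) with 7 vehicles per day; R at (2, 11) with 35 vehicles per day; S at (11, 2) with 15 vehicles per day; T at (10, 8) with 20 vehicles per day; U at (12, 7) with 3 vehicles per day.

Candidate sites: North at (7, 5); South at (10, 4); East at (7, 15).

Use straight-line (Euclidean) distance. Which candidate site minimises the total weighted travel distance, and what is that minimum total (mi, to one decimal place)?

North, total 917.7 mi

Total weighted distance at each candidate:
  North (7, 5): total = 917.7
  South (10, 4): total = 1171.9
  East (7, 15): total = 1189.9
Minimum is at North with total 917.7 mi.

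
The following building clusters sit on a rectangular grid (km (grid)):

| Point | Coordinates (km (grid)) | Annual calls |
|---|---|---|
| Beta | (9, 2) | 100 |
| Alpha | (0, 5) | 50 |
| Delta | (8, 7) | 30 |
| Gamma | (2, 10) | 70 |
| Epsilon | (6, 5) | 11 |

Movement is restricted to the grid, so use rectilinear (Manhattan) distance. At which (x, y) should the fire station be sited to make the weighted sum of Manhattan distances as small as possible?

(6, 5)

Manhattan distance separates: Σwᵢ(|x−xᵢ|+|y−yᵢ|) = Σwᵢ|x−xᵢ| + Σwᵢ|y−yᵢ|, so x and y are optimised independently as 1-D weighted medians.
Total weight W = 261; half = 130.5.
x-coordinate, sorted with cumulative weight:
  x=0 (Alpha, w=50) cum 50
  x=2 (Gamma, w=70) cum 120
  x=6 (Epsilon, w=11) cum 131  ← median
  x=8 (Delta, w=30) cum 161
  x=9 (Beta, w=100) cum 261
⇒ x* = 6
y-coordinate, sorted with cumulative weight:
  y=2 (Beta, w=100) cum 100
  y=5 (Alpha, w=50) cum 150  ← median
  y=5 (Epsilon, w=11) cum 161
  y=7 (Delta, w=30) cum 191
  y=10 (Gamma, w=70) cum 261
⇒ y* = 5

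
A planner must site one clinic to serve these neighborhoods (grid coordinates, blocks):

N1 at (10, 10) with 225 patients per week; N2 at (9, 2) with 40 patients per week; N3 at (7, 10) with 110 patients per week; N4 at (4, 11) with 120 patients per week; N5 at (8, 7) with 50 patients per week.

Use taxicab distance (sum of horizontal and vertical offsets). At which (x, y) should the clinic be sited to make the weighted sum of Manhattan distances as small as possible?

(8, 10)

Manhattan distance separates: Σwᵢ(|x−xᵢ|+|y−yᵢ|) = Σwᵢ|x−xᵢ| + Σwᵢ|y−yᵢ|, so x and y are optimised independently as 1-D weighted medians.
Total weight W = 545; half = 272.5.
x-coordinate, sorted with cumulative weight:
  x=4 (N4, w=120) cum 120
  x=7 (N3, w=110) cum 230
  x=8 (N5, w=50) cum 280  ← median
  x=9 (N2, w=40) cum 320
  x=10 (N1, w=225) cum 545
⇒ x* = 8
y-coordinate, sorted with cumulative weight:
  y=2 (N2, w=40) cum 40
  y=7 (N5, w=50) cum 90
  y=10 (N1, w=225) cum 315  ← median
  y=10 (N3, w=110) cum 425
  y=11 (N4, w=120) cum 545
⇒ y* = 10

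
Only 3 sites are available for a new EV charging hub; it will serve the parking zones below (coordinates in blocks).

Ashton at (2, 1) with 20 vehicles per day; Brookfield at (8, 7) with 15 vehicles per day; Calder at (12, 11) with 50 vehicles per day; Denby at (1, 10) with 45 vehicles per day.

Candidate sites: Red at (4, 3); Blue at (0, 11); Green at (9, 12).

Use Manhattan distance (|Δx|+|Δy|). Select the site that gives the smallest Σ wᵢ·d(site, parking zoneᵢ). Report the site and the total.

Green, total 1100 blocks

Total weighted distance at each candidate:
  Red (4, 3): total = 1450
  Blue (0, 11): total = 1110
  Green (9, 12): total = 1100
Minimum is at Green with total 1100 blocks.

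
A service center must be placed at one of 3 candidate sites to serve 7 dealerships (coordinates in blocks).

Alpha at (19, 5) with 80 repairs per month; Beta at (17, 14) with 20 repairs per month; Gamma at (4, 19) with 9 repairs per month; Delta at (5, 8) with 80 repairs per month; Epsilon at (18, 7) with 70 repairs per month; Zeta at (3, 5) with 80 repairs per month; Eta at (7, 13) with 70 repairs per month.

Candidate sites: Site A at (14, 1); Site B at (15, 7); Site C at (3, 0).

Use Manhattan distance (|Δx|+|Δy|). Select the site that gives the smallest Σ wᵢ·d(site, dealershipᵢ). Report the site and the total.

Total weighted distance at each candidate:
  Site A (14, 1): total = 5802
  Site B (15, 7): total = 4057
  Site C (3, 0): total = 6350
Minimum is at Site B with total 4057 blocks.

Site B, total 4057 blocks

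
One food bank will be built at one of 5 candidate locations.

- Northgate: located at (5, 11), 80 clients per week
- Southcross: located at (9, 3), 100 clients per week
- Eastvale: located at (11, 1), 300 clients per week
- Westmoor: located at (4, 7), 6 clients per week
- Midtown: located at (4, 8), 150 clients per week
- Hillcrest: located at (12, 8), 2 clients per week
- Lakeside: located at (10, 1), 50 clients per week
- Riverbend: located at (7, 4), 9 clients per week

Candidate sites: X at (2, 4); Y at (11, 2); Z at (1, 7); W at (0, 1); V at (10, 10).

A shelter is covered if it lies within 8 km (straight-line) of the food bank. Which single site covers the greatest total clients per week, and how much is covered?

Y, covering 461

Coverage radius r = 8 km; a point is covered iff (Δx)²+(Δy)² ≤ 8² = 64.
  X (2, 4): covers {Northgate, Southcross, Westmoor, Midtown, Riverbend} → 345
  Y (11, 2): covers {Southcross, Eastvale, Hillcrest, Lakeside, Riverbend} → 461
  Z (1, 7): covers {Northgate, Westmoor, Midtown, Riverbend} → 245
  W (0, 1): covers {Westmoor, Riverbend} → 15
  V (10, 10): covers {Northgate, Southcross, Westmoor, Midtown, Hillcrest, Riverbend} → 347
Maximum coverage at Y: 461 clients per week.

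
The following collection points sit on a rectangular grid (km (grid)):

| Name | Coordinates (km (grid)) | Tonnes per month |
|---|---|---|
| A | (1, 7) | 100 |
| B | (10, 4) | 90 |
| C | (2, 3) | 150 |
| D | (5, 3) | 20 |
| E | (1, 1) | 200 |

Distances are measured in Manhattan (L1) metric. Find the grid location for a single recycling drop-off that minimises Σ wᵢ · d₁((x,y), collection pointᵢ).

(1, 3)

Manhattan distance separates: Σwᵢ(|x−xᵢ|+|y−yᵢ|) = Σwᵢ|x−xᵢ| + Σwᵢ|y−yᵢ|, so x and y are optimised independently as 1-D weighted medians.
Total weight W = 560; half = 280.
x-coordinate, sorted with cumulative weight:
  x=1 (A, w=100) cum 100
  x=1 (E, w=200) cum 300  ← median
  x=2 (C, w=150) cum 450
  x=5 (D, w=20) cum 470
  x=10 (B, w=90) cum 560
⇒ x* = 1
y-coordinate, sorted with cumulative weight:
  y=1 (E, w=200) cum 200
  y=3 (C, w=150) cum 350  ← median
  y=3 (D, w=20) cum 370
  y=4 (B, w=90) cum 460
  y=7 (A, w=100) cum 560
⇒ y* = 3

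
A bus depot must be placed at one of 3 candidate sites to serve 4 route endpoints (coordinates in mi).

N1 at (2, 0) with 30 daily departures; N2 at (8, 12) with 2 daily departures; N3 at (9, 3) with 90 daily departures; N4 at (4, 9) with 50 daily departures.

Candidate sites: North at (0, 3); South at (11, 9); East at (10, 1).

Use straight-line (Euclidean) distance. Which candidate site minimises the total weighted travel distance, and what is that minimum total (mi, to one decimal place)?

Total weighted distance at each candidate:
  North (0, 3): total = 1302.8
  South (11, 9): total = 1309.5
  East (10, 1): total = 965.5
Minimum is at East with total 965.5 mi.

East, total 965.5 mi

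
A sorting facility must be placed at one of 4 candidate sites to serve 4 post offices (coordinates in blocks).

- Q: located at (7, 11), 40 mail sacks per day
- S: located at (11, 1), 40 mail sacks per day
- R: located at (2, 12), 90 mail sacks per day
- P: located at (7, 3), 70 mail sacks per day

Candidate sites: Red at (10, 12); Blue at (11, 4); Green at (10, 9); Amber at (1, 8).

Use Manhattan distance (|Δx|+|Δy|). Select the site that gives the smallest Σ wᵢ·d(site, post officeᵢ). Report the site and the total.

Green, total 2180 blocks

Total weighted distance at each candidate:
  Red (10, 12): total = 2200
  Blue (11, 4): total = 2440
  Green (10, 9): total = 2180
  Amber (1, 8): total = 2260
Minimum is at Green with total 2180 blocks.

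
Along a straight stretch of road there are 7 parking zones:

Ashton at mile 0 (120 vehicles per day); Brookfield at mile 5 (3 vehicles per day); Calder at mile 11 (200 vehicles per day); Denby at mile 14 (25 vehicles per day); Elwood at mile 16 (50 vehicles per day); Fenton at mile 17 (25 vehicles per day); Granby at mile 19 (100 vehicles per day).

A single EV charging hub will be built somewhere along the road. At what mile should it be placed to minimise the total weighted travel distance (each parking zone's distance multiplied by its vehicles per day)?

x = 11

For a sum of weighted absolute distances on a line, the optimum is the weighted median (not the mean). Total weight W = 523; half-weight = 261.5.
Sort by position and accumulate weight:
  mile 0 (Ashton, w=120) → cum 120
  mile 5 (Brookfield, w=3) → cum 123
  mile 11 (Calder, w=200) → cum 323  ≥ 261.5 → median here
  mile 14 (Denby, w=25) → cum 348
  mile 16 (Elwood, w=50) → cum 398
  mile 17 (Fenton, w=25) → cum 423
  mile 19 (Granby, w=100) → cum 523
Optimal location: mile 11.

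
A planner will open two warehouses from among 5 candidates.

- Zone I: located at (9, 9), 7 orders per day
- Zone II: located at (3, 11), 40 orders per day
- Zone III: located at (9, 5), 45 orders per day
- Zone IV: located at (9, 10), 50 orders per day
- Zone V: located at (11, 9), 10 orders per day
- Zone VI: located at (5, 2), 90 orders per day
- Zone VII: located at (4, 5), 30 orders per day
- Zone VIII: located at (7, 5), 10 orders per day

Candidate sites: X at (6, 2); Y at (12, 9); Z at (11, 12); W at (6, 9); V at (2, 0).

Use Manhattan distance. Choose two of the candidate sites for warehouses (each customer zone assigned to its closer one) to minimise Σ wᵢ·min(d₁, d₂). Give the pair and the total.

{X, W}, total 1021

Evaluate every pair (each demand assigned to the nearer of the two):
  {X, W}: total = 1021
  {X, Z}: total = 1175
  {X, Y}: total = 1221
  {W, V}: total = 1466
  {Y, W}: total = 1696
  {Z, W}: total = 1716
  {Y, V}: total = 1736
  {X, V}: total = 1770
  {Z, V}: total = 1790
  {Y, Z}: total = 2616
Best pair: {X, W} with total 1021.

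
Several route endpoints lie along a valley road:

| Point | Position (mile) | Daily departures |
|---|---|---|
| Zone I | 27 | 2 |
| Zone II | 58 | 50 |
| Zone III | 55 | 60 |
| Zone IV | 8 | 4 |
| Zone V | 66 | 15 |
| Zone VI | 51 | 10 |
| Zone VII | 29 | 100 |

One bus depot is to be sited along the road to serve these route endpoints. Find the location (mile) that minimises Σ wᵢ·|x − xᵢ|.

For a sum of weighted absolute distances on a line, the optimum is the weighted median (not the mean). Total weight W = 241; half-weight = 120.5.
Sort by position and accumulate weight:
  mile 8 (Zone IV, w=4) → cum 4
  mile 27 (Zone I, w=2) → cum 6
  mile 29 (Zone VII, w=100) → cum 106
  mile 51 (Zone VI, w=10) → cum 116
  mile 55 (Zone III, w=60) → cum 176  ≥ 120.5 → median here
  mile 58 (Zone II, w=50) → cum 226
  mile 66 (Zone V, w=15) → cum 241
Optimal location: mile 55.

x = 55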